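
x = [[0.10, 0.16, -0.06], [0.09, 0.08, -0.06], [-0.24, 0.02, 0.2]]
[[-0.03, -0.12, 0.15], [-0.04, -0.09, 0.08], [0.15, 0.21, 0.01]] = x@[[-0.26, -0.51, 0.26], [0.14, -0.25, 0.88], [0.42, 0.44, 0.29]]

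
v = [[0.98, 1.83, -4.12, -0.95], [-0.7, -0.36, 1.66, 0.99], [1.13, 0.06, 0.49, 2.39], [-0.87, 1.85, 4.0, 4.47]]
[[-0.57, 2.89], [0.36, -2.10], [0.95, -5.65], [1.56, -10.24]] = v @ [[0.15, -0.86], [-0.03, -0.24], [0.09, -0.59], [0.31, -1.83]]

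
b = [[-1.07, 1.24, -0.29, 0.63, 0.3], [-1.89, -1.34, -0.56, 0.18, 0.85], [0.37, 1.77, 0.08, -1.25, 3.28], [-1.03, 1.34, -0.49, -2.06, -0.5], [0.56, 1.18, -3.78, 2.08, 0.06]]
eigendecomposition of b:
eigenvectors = [[(-0.09+0.08j),-0.09-0.08j,0.13+0.00j,(0.16+0.43j),(0.16-0.43j)], [-0.16+0.04j,(-0.16-0.04j),(0.2+0j),-0.56+0.00j,-0.56-0.00j], [(-0.01+0.68j),-0.01-0.68j,(-0.45+0j),-0.34+0.10j,-0.34-0.10j], [(-0.04-0.09j),-0.04+0.09j,-0.86+0.00j,(-0.4+0.34j),(-0.4-0.34j)], [(-0.7+0j),(-0.7-0j),-0.09+0.00j,0.23-0.14j,(0.23+0.14j)]]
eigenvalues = [(0.45+3.78j), (0.45-3.78j), (-2.52+0j), (-1.36+1.67j), (-1.36-1.67j)]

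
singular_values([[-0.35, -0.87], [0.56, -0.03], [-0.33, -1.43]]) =[1.74, 0.56]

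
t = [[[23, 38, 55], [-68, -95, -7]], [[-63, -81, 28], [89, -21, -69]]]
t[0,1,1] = -95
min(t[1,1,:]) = -69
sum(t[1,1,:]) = -1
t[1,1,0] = 89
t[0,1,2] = -7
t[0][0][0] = 23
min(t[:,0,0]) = -63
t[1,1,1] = -21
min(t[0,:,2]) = -7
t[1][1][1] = -21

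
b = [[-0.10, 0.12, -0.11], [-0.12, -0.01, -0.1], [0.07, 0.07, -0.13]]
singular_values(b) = [0.24, 0.15, 0.07]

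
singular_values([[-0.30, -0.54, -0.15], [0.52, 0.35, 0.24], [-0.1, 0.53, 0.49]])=[1.05, 0.5, 0.17]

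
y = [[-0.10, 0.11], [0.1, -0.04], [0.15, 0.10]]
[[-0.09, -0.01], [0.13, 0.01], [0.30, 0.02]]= y@[[1.60, 0.13], [0.64, 0.05]]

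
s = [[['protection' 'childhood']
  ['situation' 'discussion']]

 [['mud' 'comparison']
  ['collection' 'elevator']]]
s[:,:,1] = [['childhood', 'discussion'], ['comparison', 'elevator']]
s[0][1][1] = 'discussion'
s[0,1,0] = 'situation'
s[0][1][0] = 'situation'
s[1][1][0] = 'collection'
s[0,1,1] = 'discussion'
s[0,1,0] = 'situation'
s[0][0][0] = 'protection'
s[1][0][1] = 'comparison'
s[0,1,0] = 'situation'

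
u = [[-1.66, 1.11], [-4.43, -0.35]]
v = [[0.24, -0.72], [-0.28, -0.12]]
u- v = [[-1.9, 1.83], [-4.15, -0.23]]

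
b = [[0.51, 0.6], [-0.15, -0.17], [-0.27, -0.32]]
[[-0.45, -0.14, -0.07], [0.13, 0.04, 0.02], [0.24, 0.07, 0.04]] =b@[[-0.36, -0.19, 0.37], [-0.45, -0.07, -0.43]]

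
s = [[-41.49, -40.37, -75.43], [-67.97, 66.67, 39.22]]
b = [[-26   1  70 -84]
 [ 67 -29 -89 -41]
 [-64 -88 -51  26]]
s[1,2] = 39.22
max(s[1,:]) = 66.67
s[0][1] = -40.37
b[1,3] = -41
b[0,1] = 1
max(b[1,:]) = 67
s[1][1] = 66.67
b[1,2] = -89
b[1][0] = 67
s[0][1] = -40.37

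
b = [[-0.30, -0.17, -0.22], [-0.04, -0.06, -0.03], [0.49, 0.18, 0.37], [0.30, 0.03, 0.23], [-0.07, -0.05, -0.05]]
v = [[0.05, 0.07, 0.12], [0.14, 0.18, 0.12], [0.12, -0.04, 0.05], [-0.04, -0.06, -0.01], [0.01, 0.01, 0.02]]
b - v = [[-0.35,-0.24,-0.34],[-0.18,-0.24,-0.15],[0.37,0.22,0.32],[0.34,0.09,0.24],[-0.08,-0.06,-0.07]]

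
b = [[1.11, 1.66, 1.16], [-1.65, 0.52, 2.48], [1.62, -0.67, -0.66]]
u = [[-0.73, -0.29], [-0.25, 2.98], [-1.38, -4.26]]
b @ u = [[-2.83, -0.32], [-2.35, -8.54], [-0.10, 0.35]]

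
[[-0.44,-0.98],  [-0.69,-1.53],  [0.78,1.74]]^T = [[-0.44, -0.69, 0.78], [-0.98, -1.53, 1.74]]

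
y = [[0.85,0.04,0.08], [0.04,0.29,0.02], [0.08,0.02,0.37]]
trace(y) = 1.51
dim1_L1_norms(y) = [0.97, 0.35, 0.47]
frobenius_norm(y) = 0.98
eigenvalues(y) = [0.87, 0.36, 0.28]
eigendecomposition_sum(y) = [[0.84, 0.06, 0.14], [0.06, 0.0, 0.01], [0.14, 0.01, 0.02]] + [[0.01, -0.01, -0.06], [-0.01, 0.01, 0.06], [-0.06, 0.06, 0.34]] + [[0.00, -0.01, 0.00], [-0.01, 0.27, -0.05], [0.0, -0.05, 0.01]]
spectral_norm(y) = 0.87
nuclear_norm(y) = 1.51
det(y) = 0.09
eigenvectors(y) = [[0.98, 0.17, 0.04],[0.07, -0.18, -0.98],[0.16, -0.97, 0.19]]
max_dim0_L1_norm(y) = 0.97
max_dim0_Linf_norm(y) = 0.85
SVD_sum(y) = [[0.84, 0.06, 0.14], [0.06, 0.0, 0.01], [0.14, 0.01, 0.02]] + [[0.01,  -0.01,  -0.06], [-0.01,  0.01,  0.06], [-0.06,  0.06,  0.34]] + [[0.00, -0.01, 0.0], [-0.01, 0.27, -0.05], [0.00, -0.05, 0.01]]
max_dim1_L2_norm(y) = 0.85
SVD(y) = [[-0.98, 0.17, 0.04], [-0.07, -0.18, -0.98], [-0.16, -0.97, 0.19]] @ diag([0.8661468528680135, 0.3594511770346107, 0.2844019700973756]) @ [[-0.98, -0.07, -0.16], [0.17, -0.18, -0.97], [0.04, -0.98, 0.19]]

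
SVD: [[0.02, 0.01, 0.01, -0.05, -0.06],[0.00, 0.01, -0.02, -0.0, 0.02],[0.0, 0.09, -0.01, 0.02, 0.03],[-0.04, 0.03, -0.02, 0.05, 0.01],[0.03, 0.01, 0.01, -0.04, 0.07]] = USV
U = [[-0.46, -0.06, 0.77, -0.26, -0.35], [0.18, -0.1, -0.05, -0.91, 0.34], [0.7, -0.12, 0.61, 0.22, 0.28], [0.49, 0.46, -0.06, -0.22, -0.71], [0.17, -0.87, -0.16, -0.02, -0.43]]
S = [0.12, 0.1, 0.08, 0.02, 0.01]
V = [[-0.2, 0.63, -0.19, 0.45, 0.57], [-0.48, -0.08, -0.16, 0.61, -0.61], [0.17, 0.77, 0.03, -0.3, -0.54], [0.16, 0.07, 0.91, 0.37, -0.01], [0.83, -0.07, -0.32, 0.45, -0.10]]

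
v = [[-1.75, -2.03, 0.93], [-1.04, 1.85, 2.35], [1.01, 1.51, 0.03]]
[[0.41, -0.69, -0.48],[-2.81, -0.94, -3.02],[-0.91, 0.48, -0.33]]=v@[[-0.17, 1.08, 0.33], [-0.47, -0.41, -0.42], [-0.9, 0.40, -0.81]]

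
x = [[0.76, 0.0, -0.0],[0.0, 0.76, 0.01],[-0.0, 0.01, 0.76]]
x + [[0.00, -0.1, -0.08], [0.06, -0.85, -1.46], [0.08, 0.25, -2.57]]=[[0.76, -0.10, -0.08], [0.06, -0.09, -1.45], [0.08, 0.26, -1.81]]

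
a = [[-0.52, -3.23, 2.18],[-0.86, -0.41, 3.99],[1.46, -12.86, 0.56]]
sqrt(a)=[[(-0.24+0.78j), (0.04-0.38j), 1.08-0.20j], [(-0.48+0.1j), 1.83-0.05j, 1.15-0.03j], [-0.01+0.17j, -3.30-0.08j, (2.08-0.04j)]]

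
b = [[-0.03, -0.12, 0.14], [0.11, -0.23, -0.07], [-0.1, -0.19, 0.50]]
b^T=[[-0.03, 0.11, -0.1],[-0.12, -0.23, -0.19],[0.14, -0.07, 0.50]]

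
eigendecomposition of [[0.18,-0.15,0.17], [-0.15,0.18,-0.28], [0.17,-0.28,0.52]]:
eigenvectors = [[-0.36, 0.84, 0.40], [0.48, -0.21, 0.85], [-0.80, -0.50, 0.33]]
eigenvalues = [0.76, 0.12, 0.0]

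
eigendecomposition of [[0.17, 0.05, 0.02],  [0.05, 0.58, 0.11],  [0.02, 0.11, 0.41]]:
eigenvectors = [[-0.99, 0.11, -0.02],[0.11, 0.89, -0.44],[0.03, 0.44, 0.90]]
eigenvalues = [0.16, 0.64, 0.36]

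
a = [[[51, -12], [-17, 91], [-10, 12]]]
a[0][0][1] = -12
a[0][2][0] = -10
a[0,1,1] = 91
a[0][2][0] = -10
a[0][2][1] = 12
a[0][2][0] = -10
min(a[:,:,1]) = -12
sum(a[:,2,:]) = 2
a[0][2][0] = -10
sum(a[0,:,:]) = 115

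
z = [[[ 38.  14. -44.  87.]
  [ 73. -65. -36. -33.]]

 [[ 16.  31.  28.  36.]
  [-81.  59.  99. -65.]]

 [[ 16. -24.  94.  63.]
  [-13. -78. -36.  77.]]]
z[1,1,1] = 59.0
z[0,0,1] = 14.0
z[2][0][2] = 94.0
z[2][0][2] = 94.0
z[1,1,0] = -81.0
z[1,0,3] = 36.0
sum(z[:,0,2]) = 78.0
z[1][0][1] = 31.0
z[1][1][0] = -81.0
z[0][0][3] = 87.0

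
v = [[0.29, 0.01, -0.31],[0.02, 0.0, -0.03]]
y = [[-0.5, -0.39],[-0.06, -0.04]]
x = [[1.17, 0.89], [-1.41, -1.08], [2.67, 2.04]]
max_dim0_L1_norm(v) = 0.34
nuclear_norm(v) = 0.43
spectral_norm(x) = 4.08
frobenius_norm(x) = 4.08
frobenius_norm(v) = 0.43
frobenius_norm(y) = 0.64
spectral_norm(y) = 0.64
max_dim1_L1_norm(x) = 4.71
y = v @ x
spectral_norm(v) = 0.43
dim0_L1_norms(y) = [0.56, 0.43]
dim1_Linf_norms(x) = [1.17, 1.41, 2.67]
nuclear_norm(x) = 4.08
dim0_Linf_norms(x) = [2.67, 2.04]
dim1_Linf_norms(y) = [0.5, 0.06]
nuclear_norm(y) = 0.64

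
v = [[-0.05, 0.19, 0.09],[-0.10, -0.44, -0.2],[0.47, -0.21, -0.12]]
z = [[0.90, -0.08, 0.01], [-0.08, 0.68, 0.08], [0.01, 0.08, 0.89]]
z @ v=[[-0.03, 0.20, 0.1], [-0.03, -0.33, -0.15], [0.41, -0.22, -0.12]]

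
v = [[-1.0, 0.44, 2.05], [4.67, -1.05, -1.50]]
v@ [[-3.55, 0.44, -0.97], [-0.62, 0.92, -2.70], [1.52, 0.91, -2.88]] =[[6.39, 1.83, -6.12], [-18.21, -0.28, 2.63]]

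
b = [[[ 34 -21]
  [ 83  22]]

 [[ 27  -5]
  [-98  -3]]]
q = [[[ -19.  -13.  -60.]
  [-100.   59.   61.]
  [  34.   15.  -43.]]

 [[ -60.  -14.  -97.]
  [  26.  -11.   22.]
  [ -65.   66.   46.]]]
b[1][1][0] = -98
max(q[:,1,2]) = 61.0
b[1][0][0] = 27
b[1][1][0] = -98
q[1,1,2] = 22.0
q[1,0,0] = -60.0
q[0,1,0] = -100.0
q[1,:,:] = [[-60.0, -14.0, -97.0], [26.0, -11.0, 22.0], [-65.0, 66.0, 46.0]]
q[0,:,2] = [-60.0, 61.0, -43.0]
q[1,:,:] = [[-60.0, -14.0, -97.0], [26.0, -11.0, 22.0], [-65.0, 66.0, 46.0]]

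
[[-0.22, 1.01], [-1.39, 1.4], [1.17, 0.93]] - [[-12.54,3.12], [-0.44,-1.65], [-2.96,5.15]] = [[12.32, -2.11],[-0.95, 3.05],[4.13, -4.22]]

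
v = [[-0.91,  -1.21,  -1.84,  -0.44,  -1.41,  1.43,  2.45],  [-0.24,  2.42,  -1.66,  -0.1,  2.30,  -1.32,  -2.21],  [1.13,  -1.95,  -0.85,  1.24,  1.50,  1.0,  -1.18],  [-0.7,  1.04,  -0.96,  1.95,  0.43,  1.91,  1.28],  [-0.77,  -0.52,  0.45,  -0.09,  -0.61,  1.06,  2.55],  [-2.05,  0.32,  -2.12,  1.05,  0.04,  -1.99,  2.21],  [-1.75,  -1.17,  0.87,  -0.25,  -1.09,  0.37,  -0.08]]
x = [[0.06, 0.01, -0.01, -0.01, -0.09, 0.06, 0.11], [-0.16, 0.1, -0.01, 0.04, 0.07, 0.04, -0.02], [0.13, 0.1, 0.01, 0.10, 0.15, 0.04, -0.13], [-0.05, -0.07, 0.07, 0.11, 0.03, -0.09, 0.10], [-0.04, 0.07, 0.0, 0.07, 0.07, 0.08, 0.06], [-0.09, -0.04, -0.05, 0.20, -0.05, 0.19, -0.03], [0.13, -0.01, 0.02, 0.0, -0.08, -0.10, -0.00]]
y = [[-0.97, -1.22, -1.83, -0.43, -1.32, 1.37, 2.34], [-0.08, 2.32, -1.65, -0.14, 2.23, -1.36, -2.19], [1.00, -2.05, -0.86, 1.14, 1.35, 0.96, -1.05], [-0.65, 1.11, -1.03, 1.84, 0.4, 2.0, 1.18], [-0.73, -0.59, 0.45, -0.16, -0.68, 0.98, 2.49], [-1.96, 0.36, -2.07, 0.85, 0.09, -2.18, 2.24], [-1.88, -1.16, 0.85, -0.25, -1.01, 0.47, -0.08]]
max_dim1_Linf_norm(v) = 2.55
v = x + y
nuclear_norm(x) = 1.33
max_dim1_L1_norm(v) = 10.25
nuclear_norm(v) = 22.48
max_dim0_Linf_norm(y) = 2.49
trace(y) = -0.61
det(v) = 1026.74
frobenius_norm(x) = 0.59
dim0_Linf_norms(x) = [0.16, 0.1, 0.07, 0.2, 0.15, 0.19, 0.13]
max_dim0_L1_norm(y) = 11.57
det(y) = 928.05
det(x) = -0.00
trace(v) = -0.07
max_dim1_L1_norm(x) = 0.66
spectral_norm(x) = 0.37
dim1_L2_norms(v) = [3.99, 4.54, 3.46, 3.43, 3.01, 4.33, 2.57]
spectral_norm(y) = 6.23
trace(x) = 0.54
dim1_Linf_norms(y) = [2.34, 2.32, 2.05, 2.0, 2.49, 2.24, 1.88]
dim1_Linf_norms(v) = [2.45, 2.42, 1.95, 1.95, 2.55, 2.21, 1.75]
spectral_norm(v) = 6.37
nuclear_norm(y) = 22.21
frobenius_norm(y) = 9.59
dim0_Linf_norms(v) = [2.05, 2.42, 2.12, 1.95, 2.3, 1.99, 2.55]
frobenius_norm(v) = 9.73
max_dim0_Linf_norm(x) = 0.2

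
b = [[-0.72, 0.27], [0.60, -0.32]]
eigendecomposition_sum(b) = [[-0.7, 0.29], [0.65, -0.27]] + [[-0.02, -0.02], [-0.05, -0.05]]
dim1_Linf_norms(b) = [0.72, 0.6]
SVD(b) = [[-0.75, 0.66], [0.66, 0.75]] @ diag([1.0243246581910228, 0.06677570382889701]) @ [[0.91, -0.4], [-0.40, -0.91]]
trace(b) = -1.04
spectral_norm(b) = 1.02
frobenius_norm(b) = 1.03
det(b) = 0.07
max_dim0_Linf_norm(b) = 0.72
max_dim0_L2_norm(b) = 0.94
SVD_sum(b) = [[-0.70, 0.31], [0.62, -0.27]] + [[-0.02, -0.04], [-0.02, -0.05]]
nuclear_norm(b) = 1.09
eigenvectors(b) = [[-0.73, -0.38], [0.68, -0.92]]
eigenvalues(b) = [-0.97, -0.07]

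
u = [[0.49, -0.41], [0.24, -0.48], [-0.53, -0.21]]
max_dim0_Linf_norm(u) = 0.53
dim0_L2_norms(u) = [0.76, 0.67]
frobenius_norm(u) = 1.01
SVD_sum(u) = [[0.52, -0.37], [0.39, -0.28], [-0.25, 0.18]] + [[-0.03,-0.04], [-0.15,-0.2], [-0.28,-0.39]]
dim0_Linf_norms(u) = [0.53, 0.48]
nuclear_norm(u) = 1.40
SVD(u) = [[-0.75, -0.08], [-0.56, -0.46], [0.36, -0.88]] @ diag([0.852287495989194, 0.5429604259800799]) @ [[-0.81, 0.59],[0.59, 0.81]]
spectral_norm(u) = 0.85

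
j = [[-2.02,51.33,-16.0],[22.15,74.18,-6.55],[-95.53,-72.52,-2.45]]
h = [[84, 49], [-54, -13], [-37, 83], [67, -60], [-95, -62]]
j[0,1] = 51.33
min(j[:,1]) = -72.52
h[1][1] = -13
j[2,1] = -72.52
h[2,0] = -37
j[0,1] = 51.33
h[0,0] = 84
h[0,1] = 49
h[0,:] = [84, 49]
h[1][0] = -54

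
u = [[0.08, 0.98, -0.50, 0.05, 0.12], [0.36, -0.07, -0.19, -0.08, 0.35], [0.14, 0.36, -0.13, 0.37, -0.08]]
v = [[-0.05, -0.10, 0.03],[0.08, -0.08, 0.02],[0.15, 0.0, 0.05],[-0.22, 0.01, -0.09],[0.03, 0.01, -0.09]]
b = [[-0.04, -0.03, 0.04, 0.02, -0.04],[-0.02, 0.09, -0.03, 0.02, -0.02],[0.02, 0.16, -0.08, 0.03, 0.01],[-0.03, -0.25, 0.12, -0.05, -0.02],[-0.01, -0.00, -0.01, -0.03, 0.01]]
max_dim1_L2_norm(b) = 0.28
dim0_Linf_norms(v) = [0.22, 0.1, 0.09]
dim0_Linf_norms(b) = [0.04, 0.25, 0.12, 0.05, 0.04]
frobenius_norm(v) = 0.34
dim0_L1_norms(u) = [0.58, 1.41, 0.82, 0.5, 0.55]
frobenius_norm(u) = 1.36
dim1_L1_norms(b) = [0.17, 0.18, 0.3, 0.47, 0.06]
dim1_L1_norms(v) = [0.18, 0.18, 0.2, 0.32, 0.13]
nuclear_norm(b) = 0.47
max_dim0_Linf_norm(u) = 0.98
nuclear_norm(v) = 0.53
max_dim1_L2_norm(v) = 0.24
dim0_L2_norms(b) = [0.06, 0.31, 0.15, 0.07, 0.05]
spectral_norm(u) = 1.19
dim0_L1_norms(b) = [0.12, 0.53, 0.28, 0.15, 0.1]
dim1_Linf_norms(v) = [0.1, 0.08, 0.15, 0.22, 0.09]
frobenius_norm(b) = 0.36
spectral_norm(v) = 0.30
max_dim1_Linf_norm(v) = 0.22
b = v @ u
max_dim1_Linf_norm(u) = 0.98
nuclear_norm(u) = 2.09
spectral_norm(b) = 0.35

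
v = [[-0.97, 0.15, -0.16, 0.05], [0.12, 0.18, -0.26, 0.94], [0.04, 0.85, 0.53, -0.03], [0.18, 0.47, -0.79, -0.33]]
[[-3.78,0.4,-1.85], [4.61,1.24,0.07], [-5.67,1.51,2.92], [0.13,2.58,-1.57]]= v@[[4.03, 0.31, 1.65],[-4.44, 2.80, 1.47],[-3.65, -1.65, 3.06],[4.23, 0.29, 0.43]]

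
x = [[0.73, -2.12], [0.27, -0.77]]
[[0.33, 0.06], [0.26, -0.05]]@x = [[0.26, -0.75], [0.18, -0.51]]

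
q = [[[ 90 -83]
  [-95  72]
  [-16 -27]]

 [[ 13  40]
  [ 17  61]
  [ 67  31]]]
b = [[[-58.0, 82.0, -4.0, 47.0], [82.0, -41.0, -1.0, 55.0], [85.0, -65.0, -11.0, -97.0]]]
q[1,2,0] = 67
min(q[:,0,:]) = -83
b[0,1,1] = -41.0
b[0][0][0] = -58.0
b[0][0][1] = 82.0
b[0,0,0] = -58.0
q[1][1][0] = 17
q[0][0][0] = 90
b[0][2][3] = -97.0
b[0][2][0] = 85.0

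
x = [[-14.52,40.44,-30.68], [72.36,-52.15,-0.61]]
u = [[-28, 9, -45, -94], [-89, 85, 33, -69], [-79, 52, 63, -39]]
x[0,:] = [-14.52, 40.44, -30.68]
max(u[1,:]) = 85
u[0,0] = -28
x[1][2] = -0.61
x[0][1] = 40.44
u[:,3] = [-94, -69, -39]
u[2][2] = 63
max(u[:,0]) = -28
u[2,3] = -39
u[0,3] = -94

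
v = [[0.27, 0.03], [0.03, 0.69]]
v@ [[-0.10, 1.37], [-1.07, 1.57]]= [[-0.06, 0.42], [-0.74, 1.12]]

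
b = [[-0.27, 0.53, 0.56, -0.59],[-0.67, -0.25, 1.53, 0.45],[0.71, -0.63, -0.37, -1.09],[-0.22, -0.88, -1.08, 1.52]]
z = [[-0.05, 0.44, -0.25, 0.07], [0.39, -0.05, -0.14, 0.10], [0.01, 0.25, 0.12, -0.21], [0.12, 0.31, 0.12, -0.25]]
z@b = [[-0.47, -0.04, 0.66, 0.61],[-0.19, 0.22, 0.09, 0.05],[-0.04, 0.05, 0.57, -0.34],[-0.1, 0.13, 0.77, -0.44]]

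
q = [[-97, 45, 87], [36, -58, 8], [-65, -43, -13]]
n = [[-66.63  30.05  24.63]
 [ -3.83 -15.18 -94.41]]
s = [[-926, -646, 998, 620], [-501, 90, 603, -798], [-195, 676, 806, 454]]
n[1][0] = -3.83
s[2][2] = 806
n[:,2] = [24.63, -94.41]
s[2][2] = 806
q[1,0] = 36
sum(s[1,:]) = -606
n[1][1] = -15.18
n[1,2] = -94.41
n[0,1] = 30.05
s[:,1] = [-646, 90, 676]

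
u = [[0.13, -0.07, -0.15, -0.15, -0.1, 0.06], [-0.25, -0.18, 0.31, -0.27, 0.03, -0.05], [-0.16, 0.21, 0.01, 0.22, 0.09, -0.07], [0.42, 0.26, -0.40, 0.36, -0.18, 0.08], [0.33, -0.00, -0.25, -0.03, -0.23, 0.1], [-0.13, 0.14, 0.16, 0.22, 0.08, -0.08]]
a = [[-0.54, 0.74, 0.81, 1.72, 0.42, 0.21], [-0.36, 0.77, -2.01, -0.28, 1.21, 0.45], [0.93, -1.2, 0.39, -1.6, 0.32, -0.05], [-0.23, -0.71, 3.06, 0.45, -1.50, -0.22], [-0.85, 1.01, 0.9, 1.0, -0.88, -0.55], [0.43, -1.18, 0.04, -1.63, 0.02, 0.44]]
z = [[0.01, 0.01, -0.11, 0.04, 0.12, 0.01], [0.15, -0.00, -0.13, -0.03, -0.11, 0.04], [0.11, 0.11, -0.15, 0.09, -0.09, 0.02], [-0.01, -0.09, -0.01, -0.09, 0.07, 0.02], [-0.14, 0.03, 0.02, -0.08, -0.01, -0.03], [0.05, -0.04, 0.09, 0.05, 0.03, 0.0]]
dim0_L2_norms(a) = [1.5, 2.34, 3.88, 3.08, 2.18, 0.89]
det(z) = 0.00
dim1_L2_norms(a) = [2.16, 2.55, 2.26, 3.52, 2.15, 2.1]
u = a @ z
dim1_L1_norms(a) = [4.44, 5.08, 4.49, 6.17, 5.19, 3.74]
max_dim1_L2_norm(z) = 0.25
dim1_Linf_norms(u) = [0.15, 0.31, 0.22, 0.42, 0.33, 0.22]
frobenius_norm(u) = 1.19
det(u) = 0.00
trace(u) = 0.01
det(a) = -0.05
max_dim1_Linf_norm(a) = 3.06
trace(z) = -0.24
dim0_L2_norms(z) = [0.24, 0.15, 0.25, 0.17, 0.2, 0.06]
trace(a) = 0.63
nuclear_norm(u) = 1.85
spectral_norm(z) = 0.35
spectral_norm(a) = 4.58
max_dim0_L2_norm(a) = 3.88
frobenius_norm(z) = 0.46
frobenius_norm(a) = 6.15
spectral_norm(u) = 1.00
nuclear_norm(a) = 10.78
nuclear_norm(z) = 0.88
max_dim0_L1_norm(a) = 7.21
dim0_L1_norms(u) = [1.42, 0.86, 1.28, 1.25, 0.71, 0.44]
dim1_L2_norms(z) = [0.17, 0.23, 0.25, 0.15, 0.17, 0.12]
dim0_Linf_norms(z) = [0.15, 0.11, 0.15, 0.09, 0.12, 0.04]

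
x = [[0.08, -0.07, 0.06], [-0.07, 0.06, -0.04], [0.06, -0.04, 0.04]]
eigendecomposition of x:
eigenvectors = [[0.69, -0.72, 0.13],[-0.56, -0.41, 0.72],[0.46, 0.56, 0.69]]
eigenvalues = [0.18, -0.01, 0.01]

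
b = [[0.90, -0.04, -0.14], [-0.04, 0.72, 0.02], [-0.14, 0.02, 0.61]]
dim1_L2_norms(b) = [0.91, 0.72, 0.63]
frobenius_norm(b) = 1.32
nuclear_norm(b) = 2.23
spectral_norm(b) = 0.96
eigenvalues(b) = [0.96, 0.55, 0.71]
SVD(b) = [[-0.91, 0.17, -0.37],  [0.18, 0.98, 0.02],  [0.37, -0.05, -0.93]] @ diag([0.9646795857290307, 0.7119552936548809, 0.5533651206160888]) @ [[-0.91, 0.18, 0.37],[0.17, 0.98, -0.05],[-0.37, 0.02, -0.93]]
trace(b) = 2.23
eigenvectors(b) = [[0.91,  -0.37,  -0.17],[-0.18,  0.02,  -0.98],[-0.37,  -0.93,  0.05]]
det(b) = 0.38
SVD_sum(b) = [[0.80, -0.16, -0.33], [-0.16, 0.03, 0.06], [-0.33, 0.06, 0.13]] + [[0.02, 0.12, -0.01],  [0.12, 0.69, -0.03],  [-0.01, -0.03, 0.0]] + [[0.08, -0.0, 0.19], [-0.00, 0.00, -0.01], [0.19, -0.01, 0.48]]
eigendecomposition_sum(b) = [[0.80, -0.16, -0.33], [-0.16, 0.03, 0.06], [-0.33, 0.06, 0.13]] + [[0.08, -0.00, 0.19], [-0.0, 0.00, -0.01], [0.19, -0.01, 0.48]] + [[0.02, 0.12, -0.01], [0.12, 0.69, -0.03], [-0.01, -0.03, 0.00]]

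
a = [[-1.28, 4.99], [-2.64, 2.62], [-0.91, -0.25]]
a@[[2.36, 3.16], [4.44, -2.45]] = [[19.13,-16.27], [5.4,-14.76], [-3.26,-2.26]]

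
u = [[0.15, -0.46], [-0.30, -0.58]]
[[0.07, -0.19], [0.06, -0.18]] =u@[[0.05,-0.13], [-0.13,0.37]]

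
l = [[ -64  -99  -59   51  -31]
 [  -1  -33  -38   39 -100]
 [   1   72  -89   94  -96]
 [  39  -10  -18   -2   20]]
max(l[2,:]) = 94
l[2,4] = -96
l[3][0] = 39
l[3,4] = 20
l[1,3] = 39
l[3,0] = 39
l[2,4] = -96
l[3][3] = -2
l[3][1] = -10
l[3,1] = -10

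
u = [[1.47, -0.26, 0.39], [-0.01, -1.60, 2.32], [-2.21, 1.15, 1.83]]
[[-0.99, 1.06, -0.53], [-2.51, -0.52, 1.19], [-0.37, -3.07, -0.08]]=u @ [[-0.39,0.78,-0.49], [0.31,-0.39,-0.87], [-0.87,-0.49,-0.09]]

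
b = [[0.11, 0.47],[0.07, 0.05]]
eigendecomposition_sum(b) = [[0.15, 0.34], [0.05, 0.11]] + [[-0.04, 0.13],[0.02, -0.06]]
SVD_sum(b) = [[0.12, 0.47], [0.02, 0.06]] + [[-0.01, 0.0],[0.05, -0.01]]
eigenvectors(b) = [[0.95, -0.91], [0.31, 0.41]]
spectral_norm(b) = 0.49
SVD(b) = [[-0.99, -0.13],[-0.13, 0.99]] @ diag([0.4870681464295027, 0.05625496185874233]) @ [[-0.24,-0.97], [0.97,-0.24]]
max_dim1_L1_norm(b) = 0.58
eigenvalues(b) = [0.26, -0.1]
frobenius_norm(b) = 0.49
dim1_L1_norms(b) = [0.58, 0.12]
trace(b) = 0.16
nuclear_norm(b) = 0.54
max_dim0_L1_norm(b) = 0.52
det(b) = -0.03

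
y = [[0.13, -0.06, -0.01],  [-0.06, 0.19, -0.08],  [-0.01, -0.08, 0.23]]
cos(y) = [[0.99,  0.01,  -0.00], [0.01,  0.98,  0.02], [-0.00,  0.02,  0.97]]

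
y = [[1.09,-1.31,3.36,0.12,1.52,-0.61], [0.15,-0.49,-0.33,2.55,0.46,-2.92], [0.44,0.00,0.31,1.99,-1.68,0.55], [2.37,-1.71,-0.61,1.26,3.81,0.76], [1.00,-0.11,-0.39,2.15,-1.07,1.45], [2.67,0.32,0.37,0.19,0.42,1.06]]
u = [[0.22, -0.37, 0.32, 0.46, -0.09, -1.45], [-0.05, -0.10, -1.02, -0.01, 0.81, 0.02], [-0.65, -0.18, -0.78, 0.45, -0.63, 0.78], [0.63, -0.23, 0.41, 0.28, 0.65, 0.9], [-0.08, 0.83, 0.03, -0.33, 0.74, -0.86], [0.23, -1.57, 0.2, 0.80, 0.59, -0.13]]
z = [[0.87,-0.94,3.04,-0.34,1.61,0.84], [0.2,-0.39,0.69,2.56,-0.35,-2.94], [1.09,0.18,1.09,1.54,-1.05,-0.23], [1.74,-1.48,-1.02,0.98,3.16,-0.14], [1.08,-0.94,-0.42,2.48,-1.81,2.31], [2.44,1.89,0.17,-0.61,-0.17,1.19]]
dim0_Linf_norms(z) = [2.44, 1.89, 3.04, 2.56, 3.16, 2.94]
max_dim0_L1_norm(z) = 8.51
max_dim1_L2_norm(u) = 1.89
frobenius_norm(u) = 3.76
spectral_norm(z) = 4.65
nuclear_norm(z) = 19.95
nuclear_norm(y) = 19.19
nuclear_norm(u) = 8.08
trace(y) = 2.16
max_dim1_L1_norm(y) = 10.52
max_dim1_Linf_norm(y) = 3.81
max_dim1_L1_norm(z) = 9.04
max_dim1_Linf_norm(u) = 1.57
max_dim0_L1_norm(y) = 8.96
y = z + u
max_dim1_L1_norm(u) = 3.52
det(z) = 47.93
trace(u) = 0.23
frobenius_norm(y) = 9.12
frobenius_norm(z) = 9.04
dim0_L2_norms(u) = [0.96, 1.84, 1.4, 1.11, 1.54, 2.07]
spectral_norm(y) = 5.90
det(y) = 22.67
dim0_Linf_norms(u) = [0.65, 1.57, 1.02, 0.8, 0.81, 1.45]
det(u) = -1.48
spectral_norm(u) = 2.18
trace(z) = 1.93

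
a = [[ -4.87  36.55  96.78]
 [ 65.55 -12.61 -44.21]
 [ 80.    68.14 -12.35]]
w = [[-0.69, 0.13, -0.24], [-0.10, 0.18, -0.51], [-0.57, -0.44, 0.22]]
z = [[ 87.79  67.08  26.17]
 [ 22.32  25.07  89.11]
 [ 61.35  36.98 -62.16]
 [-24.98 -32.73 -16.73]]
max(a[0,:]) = 96.78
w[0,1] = 0.131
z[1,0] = 22.32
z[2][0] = 61.35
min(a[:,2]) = -44.21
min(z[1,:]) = 22.32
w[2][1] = -0.442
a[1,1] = -12.61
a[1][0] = 65.55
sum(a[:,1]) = 92.08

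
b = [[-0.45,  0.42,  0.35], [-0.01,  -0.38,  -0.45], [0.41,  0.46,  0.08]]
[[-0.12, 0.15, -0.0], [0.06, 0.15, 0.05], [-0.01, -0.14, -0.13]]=b@[[0.12, -0.51, -0.13], [-0.11, 0.25, -0.18], [-0.05, -0.53, 0.04]]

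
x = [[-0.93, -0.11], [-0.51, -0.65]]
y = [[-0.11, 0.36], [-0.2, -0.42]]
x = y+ [[-0.82,-0.47], [-0.31,-0.23]]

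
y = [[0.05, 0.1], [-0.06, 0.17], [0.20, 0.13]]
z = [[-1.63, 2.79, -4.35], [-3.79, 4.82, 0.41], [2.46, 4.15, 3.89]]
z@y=[[-1.12, -0.25], [-0.40, 0.49], [0.65, 1.46]]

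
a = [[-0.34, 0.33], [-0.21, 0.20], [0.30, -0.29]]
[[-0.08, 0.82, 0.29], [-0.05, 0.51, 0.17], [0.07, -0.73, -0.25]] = a @[[-0.87, -1.55, 0.06],[-1.15, 0.9, 0.93]]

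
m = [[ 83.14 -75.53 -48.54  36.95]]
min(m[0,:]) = -75.53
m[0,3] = 36.95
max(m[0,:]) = 83.14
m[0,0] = 83.14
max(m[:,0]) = 83.14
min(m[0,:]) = -75.53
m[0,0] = 83.14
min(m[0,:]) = -75.53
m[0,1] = -75.53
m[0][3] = 36.95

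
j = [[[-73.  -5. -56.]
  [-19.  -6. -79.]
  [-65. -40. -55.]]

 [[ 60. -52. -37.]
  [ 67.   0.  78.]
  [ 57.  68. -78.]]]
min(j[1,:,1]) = -52.0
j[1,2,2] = -78.0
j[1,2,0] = 57.0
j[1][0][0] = 60.0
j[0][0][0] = -73.0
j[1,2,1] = 68.0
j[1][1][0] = 67.0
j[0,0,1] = -5.0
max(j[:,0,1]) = -5.0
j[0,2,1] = -40.0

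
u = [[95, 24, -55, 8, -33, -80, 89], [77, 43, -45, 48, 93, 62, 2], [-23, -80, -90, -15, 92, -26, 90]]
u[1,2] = -45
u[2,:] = [-23, -80, -90, -15, 92, -26, 90]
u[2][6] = 90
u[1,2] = -45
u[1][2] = -45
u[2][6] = 90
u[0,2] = -55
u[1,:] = [77, 43, -45, 48, 93, 62, 2]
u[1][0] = 77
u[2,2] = -90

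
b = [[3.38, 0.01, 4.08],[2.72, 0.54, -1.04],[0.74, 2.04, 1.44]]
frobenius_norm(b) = 6.60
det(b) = 30.76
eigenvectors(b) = [[-0.83+0.00j, -0.18+0.46j, -0.18-0.46j], [-0.40+0.00j, (0.72+0j), (0.72-0j)], [(-0.38+0j), (-0.13-0.48j), (-0.13+0.48j)]]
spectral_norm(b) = 5.67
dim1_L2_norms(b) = [5.3, 2.96, 2.6]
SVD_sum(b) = [[3.64,0.72,3.69],  [0.86,0.17,0.87],  [1.26,0.25,1.28]] + [[-0.38,-0.07,0.39], [1.87,0.32,-1.91], [-0.18,-0.03,0.19]] + [[0.12, -0.64, 0.01], [-0.01, 0.05, -0.00], [-0.34, 1.82, -0.02]]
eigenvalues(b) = [(5.23+0j), (0.06+2.42j), (0.06-2.42j)]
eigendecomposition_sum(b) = [[3.20-0.00j, 1.34+0.00j, (3.07+0j)], [1.53-0.00j, (0.64+0j), (1.47+0j)], [1.45-0.00j, (0.61+0j), 1.39+0.00j]] + [[0.09+0.47j,-0.67-0.29j,0.50-0.73j], [0.59-0.37j,(-0.05+1.06j),-1.26-0.31j], [(-0.35-0.33j),0.72-0.16j,(0.02+0.89j)]] + [[0.09-0.47j,(-0.67+0.29j),(0.5+0.73j)], [0.59+0.37j,(-0.05-1.06j),(-1.26+0.31j)], [(-0.35+0.33j),0.72+0.16j,(0.02-0.89j)]]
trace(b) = 5.36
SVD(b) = [[-0.92, 0.2, -0.33], [-0.22, -0.98, 0.02], [-0.32, 0.1, 0.94]] @ diag([5.669776142445335, 2.7589598199639265, 1.9664890557494341]) @ [[-0.70, -0.14, -0.7], [-0.69, -0.12, 0.71], [-0.18, 0.98, -0.01]]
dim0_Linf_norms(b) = [3.38, 2.04, 4.08]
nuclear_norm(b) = 10.40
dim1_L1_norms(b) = [7.47, 4.3, 4.22]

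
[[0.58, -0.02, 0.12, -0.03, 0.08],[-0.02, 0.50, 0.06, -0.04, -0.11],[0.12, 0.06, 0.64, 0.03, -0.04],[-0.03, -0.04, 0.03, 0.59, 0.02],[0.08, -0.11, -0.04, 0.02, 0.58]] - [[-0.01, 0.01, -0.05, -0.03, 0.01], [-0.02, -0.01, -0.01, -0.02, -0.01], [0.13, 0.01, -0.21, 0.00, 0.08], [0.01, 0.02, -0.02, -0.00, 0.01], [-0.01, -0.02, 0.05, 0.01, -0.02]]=[[0.59,  -0.03,  0.17,  0.0,  0.07], [0.00,  0.51,  0.07,  -0.02,  -0.1], [-0.01,  0.05,  0.85,  0.03,  -0.12], [-0.04,  -0.06,  0.05,  0.59,  0.01], [0.09,  -0.09,  -0.09,  0.01,  0.60]]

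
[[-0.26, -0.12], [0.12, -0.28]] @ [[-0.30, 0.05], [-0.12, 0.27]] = [[0.09, -0.05], [-0.0, -0.07]]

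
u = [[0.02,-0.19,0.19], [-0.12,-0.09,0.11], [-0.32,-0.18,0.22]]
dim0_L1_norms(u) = [0.46, 0.46, 0.52]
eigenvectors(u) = [[-0.19+0.43j, (-0.19-0.43j), (-0.07+0j)], [(-0.34+0.07j), (-0.34-0.07j), -0.71+0.00j], [(-0.81+0j), -0.81-0.00j, -0.70+0.00j]]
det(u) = 0.00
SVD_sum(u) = [[-0.12, -0.1, 0.12], [-0.11, -0.10, 0.11], [-0.26, -0.22, 0.25]] + [[0.14,-0.09,0.07], [-0.01,0.00,-0.0], [-0.06,0.04,-0.03]] + [[-0.0,-0.00,-0.00], [0.0,0.0,0.00], [-0.00,-0.0,-0.0]]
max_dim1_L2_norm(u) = 0.43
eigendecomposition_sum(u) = [[(0.01+0.11j),-0.10+0.02j,0.10-0.03j], [-0.06+0.05j,(-0.05-0.05j),0.06+0.04j], [-0.16+0.09j,(-0.1-0.14j),0.11+0.13j]] + [[0.01-0.11j, -0.10-0.02j, (0.1+0.03j)], [-0.06-0.05j, -0.05+0.05j, (0.06-0.04j)], [(-0.16-0.09j), -0.10+0.14j, (0.11-0.13j)]] + [[(-0+0j), 0j, (-0-0j)], [-0.00+0.00j, (0.01+0j), (-0-0j)], [(-0+0j), (0.01+0j), (-0-0j)]]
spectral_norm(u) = 0.50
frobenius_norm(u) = 0.54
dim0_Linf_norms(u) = [0.32, 0.19, 0.22]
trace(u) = 0.15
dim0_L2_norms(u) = [0.34, 0.28, 0.31]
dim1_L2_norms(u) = [0.27, 0.19, 0.43]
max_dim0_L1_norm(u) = 0.52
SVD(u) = [[0.40, -0.91, 0.11], [0.37, 0.05, -0.93], [0.84, 0.41, 0.36]] @ diag([0.5012802528014325, 0.19775920750473236, 0.0030665939463845127]) @ [[-0.61,  -0.52,  0.6],  [-0.79,  0.48,  -0.39],  [-0.08,  -0.71,  -0.7]]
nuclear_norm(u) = 0.70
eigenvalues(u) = [(0.07+0.19j), (0.07-0.19j), (0.01+0j)]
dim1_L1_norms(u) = [0.4, 0.32, 0.72]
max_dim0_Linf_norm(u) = 0.32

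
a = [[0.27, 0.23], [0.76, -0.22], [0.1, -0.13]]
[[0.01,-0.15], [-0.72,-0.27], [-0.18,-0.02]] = a@[[-0.7, -0.41], [0.86, -0.18]]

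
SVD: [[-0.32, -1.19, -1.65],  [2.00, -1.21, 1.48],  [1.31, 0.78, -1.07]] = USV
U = [[-0.37,0.69,0.62], [0.93,0.29,0.24], [-0.01,0.66,-0.75]]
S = [2.88, 1.99, 1.76]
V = [[0.68, -0.24, 0.7], [0.62, -0.33, -0.71], [-0.4, -0.91, 0.08]]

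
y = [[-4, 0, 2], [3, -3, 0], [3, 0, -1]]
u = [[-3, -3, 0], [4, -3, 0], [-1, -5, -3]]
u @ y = [[3, 9, -6], [-25, 9, 8], [-20, 15, 1]]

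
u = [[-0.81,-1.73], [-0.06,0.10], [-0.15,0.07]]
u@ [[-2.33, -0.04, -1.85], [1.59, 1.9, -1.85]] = [[-0.86, -3.25, 4.7],  [0.30, 0.19, -0.07],  [0.46, 0.14, 0.15]]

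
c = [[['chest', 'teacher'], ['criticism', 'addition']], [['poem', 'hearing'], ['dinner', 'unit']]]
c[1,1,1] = 'unit'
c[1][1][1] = 'unit'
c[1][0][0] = 'poem'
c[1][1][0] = 'dinner'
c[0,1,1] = 'addition'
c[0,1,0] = 'criticism'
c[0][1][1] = 'addition'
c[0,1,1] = 'addition'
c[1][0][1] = 'hearing'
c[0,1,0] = 'criticism'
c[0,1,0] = 'criticism'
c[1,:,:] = [['poem', 'hearing'], ['dinner', 'unit']]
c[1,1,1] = 'unit'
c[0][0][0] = 'chest'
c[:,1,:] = [['criticism', 'addition'], ['dinner', 'unit']]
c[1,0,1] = 'hearing'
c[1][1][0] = 'dinner'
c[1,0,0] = 'poem'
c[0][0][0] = 'chest'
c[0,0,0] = 'chest'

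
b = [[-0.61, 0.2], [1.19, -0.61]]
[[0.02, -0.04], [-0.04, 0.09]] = b @[[-0.04, 0.05], [-0.02, -0.05]]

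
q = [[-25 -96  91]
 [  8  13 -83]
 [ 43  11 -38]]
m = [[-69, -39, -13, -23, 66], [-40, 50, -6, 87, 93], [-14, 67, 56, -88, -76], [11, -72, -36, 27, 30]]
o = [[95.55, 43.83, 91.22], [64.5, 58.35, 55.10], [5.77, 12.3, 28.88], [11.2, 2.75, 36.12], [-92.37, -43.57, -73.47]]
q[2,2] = -38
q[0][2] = 91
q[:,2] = [91, -83, -38]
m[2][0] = -14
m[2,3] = -88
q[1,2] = -83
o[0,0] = 95.55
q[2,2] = -38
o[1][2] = 55.1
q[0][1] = -96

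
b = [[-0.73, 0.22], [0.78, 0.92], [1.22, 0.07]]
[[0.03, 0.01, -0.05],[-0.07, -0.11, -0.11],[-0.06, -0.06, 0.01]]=b @ [[-0.05, -0.04, 0.02], [-0.03, -0.09, -0.14]]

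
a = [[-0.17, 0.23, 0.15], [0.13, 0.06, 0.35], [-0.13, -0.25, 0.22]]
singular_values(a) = [0.44, 0.34, 0.25]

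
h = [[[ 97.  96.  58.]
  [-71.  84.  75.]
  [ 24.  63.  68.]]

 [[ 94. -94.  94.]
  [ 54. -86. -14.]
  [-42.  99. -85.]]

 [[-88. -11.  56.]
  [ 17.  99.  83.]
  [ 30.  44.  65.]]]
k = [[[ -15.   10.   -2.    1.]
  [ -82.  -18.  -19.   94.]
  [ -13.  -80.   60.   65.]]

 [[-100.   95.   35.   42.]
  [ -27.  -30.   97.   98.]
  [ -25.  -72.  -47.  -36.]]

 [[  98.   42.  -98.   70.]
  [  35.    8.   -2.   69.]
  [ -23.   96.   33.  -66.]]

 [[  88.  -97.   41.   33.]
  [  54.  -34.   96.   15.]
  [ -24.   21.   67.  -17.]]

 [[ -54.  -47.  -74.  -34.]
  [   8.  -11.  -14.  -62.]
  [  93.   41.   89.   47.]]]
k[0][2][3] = 65.0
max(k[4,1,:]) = 8.0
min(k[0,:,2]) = -19.0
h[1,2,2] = -85.0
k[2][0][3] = 70.0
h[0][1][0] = -71.0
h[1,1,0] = 54.0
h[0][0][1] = 96.0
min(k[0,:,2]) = -19.0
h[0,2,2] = 68.0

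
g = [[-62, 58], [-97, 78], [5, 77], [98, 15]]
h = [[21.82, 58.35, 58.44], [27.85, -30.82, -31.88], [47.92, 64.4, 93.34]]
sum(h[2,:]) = 205.66000000000003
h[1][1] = -30.82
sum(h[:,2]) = 119.9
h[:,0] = [21.82, 27.85, 47.92]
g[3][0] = 98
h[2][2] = 93.34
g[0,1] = 58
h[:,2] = [58.44, -31.88, 93.34]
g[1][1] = 78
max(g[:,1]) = 78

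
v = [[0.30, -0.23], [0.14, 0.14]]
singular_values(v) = [0.38, 0.2]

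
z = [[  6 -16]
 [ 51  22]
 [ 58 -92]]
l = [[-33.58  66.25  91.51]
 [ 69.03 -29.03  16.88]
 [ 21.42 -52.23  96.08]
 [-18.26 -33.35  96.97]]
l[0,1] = 66.25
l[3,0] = -18.26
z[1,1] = 22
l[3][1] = -33.35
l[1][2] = 16.88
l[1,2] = 16.88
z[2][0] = 58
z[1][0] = 51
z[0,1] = -16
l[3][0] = -18.26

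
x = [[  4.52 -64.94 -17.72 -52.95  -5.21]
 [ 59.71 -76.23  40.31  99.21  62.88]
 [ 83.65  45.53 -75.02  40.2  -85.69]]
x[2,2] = -75.02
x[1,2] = 40.31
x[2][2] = -75.02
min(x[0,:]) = -64.94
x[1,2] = 40.31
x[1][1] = -76.23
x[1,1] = -76.23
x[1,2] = 40.31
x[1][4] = 62.88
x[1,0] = 59.71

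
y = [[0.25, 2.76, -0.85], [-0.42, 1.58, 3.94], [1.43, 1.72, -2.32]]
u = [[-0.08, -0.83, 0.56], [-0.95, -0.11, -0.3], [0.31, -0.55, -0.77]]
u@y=[[1.13, -0.57, -4.50], [-0.62, -3.31, 1.07], [-0.79, -1.34, -0.64]]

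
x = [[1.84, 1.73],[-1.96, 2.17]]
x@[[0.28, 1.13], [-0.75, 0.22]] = [[-0.78, 2.46], [-2.18, -1.74]]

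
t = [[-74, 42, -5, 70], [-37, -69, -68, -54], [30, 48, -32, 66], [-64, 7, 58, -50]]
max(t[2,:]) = 66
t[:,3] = [70, -54, 66, -50]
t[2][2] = -32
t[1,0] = -37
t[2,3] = 66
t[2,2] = -32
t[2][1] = 48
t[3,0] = -64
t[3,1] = 7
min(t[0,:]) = -74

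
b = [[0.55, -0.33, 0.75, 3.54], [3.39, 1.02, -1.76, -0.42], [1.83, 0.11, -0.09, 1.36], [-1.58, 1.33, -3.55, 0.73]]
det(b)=-3.024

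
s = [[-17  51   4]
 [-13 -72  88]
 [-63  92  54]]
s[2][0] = -63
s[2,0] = -63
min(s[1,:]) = -72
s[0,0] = -17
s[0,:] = [-17, 51, 4]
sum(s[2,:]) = 83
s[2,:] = [-63, 92, 54]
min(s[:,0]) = -63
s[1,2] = 88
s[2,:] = [-63, 92, 54]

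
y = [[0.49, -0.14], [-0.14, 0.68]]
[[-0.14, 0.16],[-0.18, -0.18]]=y @ [[-0.38, 0.26], [-0.35, -0.21]]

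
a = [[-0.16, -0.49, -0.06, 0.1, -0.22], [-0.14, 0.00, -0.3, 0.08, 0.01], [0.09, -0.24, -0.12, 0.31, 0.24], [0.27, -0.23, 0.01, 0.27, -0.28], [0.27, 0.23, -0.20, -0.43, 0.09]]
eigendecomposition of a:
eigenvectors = [[-0.55+0.00j, (-0.45+0.22j), (-0.45-0.22j), (-0.29+0j), (-0.14+0j)], [(-0.48+0j), 0.08+0.20j, (0.08-0.2j), (0.07+0j), (0.53+0j)], [-0.53+0.00j, 0.53+0.00j, 0.53-0.00j, (-0.19+0j), (-0.27+0j)], [(0.19+0j), 0.06+0.38j, (0.06-0.38j), -0.74+0.00j, 0.55+0.00j], [0.38+0.00j, (0.14+0.51j), 0.14-0.51j, (0.57+0j), (-0.57+0j)]]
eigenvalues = [(-0.53+0j), (-0.13+0.4j), (-0.13-0.4j), (0.61+0j), (0.27+0j)]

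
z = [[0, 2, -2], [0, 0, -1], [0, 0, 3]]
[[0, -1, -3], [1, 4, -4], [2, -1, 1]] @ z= [[0, 0, -8], [0, 2, -18], [0, 4, 0]]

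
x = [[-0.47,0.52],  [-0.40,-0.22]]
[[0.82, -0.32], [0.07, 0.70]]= x@[[-0.7, -0.95], [0.95, -1.47]]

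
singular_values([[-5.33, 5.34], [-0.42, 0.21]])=[7.56, 0.15]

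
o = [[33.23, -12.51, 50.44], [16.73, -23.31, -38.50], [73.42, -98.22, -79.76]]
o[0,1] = -12.51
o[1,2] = -38.5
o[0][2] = 50.44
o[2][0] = 73.42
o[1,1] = -23.31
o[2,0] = 73.42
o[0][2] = 50.44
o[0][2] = 50.44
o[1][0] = 16.73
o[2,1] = -98.22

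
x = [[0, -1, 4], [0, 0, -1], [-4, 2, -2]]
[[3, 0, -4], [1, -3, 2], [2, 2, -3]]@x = [[16, -11, 20], [-8, 3, 3], [12, -8, 12]]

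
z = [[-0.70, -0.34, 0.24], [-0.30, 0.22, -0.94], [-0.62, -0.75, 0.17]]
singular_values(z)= [1.27, 0.99, 0.27]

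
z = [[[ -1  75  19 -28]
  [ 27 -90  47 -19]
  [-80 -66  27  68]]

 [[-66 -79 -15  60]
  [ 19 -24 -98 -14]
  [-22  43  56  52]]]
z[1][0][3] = 60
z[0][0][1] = 75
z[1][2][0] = -22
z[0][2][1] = -66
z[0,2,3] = 68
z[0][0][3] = -28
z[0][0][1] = 75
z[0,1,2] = 47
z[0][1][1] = -90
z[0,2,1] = -66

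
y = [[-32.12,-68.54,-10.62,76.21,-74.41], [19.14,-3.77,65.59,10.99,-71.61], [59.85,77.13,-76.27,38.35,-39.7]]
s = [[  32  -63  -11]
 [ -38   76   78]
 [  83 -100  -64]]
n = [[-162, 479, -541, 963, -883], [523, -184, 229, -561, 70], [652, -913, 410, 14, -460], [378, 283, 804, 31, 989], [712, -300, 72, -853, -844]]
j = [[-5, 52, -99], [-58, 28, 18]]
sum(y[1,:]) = 20.340000000000003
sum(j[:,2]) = -81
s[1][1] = 76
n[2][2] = 410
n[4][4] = -844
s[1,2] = 78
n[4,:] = [712, -300, 72, -853, -844]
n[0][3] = 963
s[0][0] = 32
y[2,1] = 77.13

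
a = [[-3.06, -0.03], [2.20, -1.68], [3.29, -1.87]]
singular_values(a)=[5.4, 1.47]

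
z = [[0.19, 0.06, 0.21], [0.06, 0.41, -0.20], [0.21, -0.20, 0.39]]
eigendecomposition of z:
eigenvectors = [[0.73, -0.63, 0.27],  [-0.38, -0.70, -0.61],  [-0.57, -0.34, 0.75]]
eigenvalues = [-0.01, 0.37, 0.63]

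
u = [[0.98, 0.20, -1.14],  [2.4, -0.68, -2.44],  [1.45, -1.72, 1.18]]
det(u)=-2.591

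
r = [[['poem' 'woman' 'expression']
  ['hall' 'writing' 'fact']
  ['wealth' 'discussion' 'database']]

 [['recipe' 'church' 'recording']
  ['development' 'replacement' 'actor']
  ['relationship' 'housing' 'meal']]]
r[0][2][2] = 'database'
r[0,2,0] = 'wealth'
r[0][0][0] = 'poem'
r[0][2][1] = 'discussion'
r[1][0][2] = 'recording'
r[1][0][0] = 'recipe'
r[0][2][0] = 'wealth'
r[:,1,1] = ['writing', 'replacement']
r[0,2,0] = 'wealth'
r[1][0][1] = 'church'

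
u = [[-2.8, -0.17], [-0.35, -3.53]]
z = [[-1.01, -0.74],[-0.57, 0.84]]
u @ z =[[2.92, 1.93], [2.37, -2.71]]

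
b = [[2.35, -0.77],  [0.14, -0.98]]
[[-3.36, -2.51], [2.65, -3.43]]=b@[[-2.43, 0.08],[-3.05, 3.51]]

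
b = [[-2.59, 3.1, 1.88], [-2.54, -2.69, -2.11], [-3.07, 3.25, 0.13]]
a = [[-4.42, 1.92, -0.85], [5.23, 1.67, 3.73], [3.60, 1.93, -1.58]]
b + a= [[-7.01, 5.02, 1.03],  [2.69, -1.02, 1.62],  [0.53, 5.18, -1.45]]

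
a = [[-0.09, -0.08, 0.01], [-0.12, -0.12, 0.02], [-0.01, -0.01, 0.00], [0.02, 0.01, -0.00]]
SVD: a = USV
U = [[-0.57, 0.52, -0.3], [-0.81, -0.46, 0.23], [-0.07, 0.03, -0.83], [0.10, -0.72, -0.41]]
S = [0.21, 0.01, 0.0]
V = [[0.72, 0.69, -0.10], [-0.66, 0.63, -0.41], [-0.22, 0.37, 0.90]]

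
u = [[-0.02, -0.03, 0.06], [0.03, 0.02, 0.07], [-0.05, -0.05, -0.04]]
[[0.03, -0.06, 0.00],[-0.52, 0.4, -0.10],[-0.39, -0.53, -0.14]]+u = [[0.01, -0.09, 0.06], [-0.49, 0.42, -0.03], [-0.44, -0.58, -0.18]]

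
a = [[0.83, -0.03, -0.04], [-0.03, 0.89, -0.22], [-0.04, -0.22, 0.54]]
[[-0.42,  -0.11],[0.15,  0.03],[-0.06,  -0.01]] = a @ [[-0.5,-0.13], [0.13,0.03], [-0.09,-0.02]]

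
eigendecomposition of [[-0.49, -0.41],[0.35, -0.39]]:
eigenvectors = [[(0.73+0j), (0.73-0j)],  [-0.09-0.67j, -0.09+0.67j]]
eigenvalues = [(-0.44+0.38j), (-0.44-0.38j)]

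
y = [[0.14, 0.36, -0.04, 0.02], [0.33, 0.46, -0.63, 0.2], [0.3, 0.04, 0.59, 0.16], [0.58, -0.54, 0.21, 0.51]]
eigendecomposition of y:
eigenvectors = [[(0.57+0j), -0.30+0.00j, (-0.42-0.03j), (-0.42+0.03j)], [(-0.14+0j), -0.46+0.00j, (-0.45-0.24j), -0.45+0.24j], [-0.06+0.00j, (0.24+0j), (-0.03+0.15j), (-0.03-0.15j)], [(-0.81+0j), 0.80+0.00j, 0.73+0.00j, (0.73-0j)]]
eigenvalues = [(0.02+0j), (0.66+0j), (0.51+0.2j), (0.51-0.2j)]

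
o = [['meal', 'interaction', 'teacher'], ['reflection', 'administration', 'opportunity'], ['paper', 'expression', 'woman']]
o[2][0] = 'paper'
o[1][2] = 'opportunity'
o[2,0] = 'paper'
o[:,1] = ['interaction', 'administration', 'expression']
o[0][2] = 'teacher'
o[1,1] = 'administration'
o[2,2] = 'woman'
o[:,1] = ['interaction', 'administration', 'expression']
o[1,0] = 'reflection'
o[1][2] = 'opportunity'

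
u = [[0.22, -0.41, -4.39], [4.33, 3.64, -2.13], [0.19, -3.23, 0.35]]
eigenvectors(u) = [[(0.28+0j), 0.71+0.00j, 0.71-0.00j], [(0.85+0j), (-0.29-0.4j), -0.29+0.40j], [-0.46+0.00j, (0.22-0.45j), (0.22+0.45j)]]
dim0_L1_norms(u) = [4.74, 7.28, 6.87]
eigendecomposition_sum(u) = [[(0.83+0j),1.19-0.00j,-1.05-0.00j], [2.53+0.00j,(3.64-0j),(-3.22-0j)], [(-1.37-0j),-1.97+0.00j,(1.74+0j)]] + [[(-0.3+1.36j), -0.80-0.59j, -1.67-0.26j],  [0.90-0.39j, (-0+0.7j), 0.54+1.05j],  [0.78+0.63j, (-0.63+0.33j), (-0.69+0.99j)]] + [[-0.30-1.36j, (-0.8+0.59j), -1.67+0.26j], [(0.9+0.39j), -0.00-0.70j, 0.54-1.05j], [0.78-0.63j, (-0.63-0.33j), -0.69-0.99j]]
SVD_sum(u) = [[1.26, 1.34, -1.12], [3.46, 3.68, -3.06], [-1.22, -1.30, 1.08]] + [[-0.60, -2.06, -3.15], [0.14, 0.48, 0.73], [-0.22, -0.77, -1.18]] + [[-0.44, 0.31, -0.12],[0.74, -0.52, 0.20],[1.63, -1.16, 0.45]]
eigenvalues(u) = [(6.21+0j), (-1+3.05j), (-1-3.05j)]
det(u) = 63.99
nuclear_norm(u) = 13.11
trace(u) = 4.21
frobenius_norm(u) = 8.16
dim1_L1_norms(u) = [5.02, 10.1, 3.77]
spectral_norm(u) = 6.62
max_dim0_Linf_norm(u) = 4.39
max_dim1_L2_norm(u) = 6.04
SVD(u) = [[-0.32, -0.92, 0.24], [-0.89, 0.21, -0.4], [0.31, -0.34, -0.89]] @ diag([6.622984839634977, 4.169058875131482, 2.3174382213238505]) @ [[-0.58, -0.62, 0.52], [0.16, 0.54, 0.83], [-0.8, 0.56, -0.22]]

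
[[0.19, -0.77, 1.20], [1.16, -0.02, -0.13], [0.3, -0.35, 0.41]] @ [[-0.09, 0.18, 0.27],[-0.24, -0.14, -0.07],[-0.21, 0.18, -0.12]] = [[-0.08,0.36,-0.04], [-0.07,0.19,0.33], [-0.03,0.18,0.06]]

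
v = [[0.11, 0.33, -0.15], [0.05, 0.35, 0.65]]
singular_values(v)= [0.74, 0.38]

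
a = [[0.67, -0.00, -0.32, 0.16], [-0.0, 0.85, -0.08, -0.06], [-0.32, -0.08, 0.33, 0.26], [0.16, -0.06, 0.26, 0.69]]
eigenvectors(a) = [[-0.47, -0.21, -0.85, -0.09], [-0.05, -0.74, 0.14, 0.66], [-0.78, 0.42, 0.29, 0.35], [0.40, 0.49, -0.41, 0.66]]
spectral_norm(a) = 0.93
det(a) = 0.00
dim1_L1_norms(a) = [1.15, 0.99, 0.99, 1.17]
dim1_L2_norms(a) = [0.76, 0.86, 0.53, 0.76]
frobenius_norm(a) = 1.47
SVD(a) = [[-0.21,0.85,0.09,-0.47], [-0.74,-0.14,-0.66,-0.05], [0.42,-0.29,-0.35,-0.78], [0.49,0.41,-0.66,0.40]] @ diag([0.9349979381191553, 0.857210993797317, 0.747374065602276, 0.00041700248125167553]) @ [[-0.21, -0.74, 0.42, 0.49], [0.85, -0.14, -0.29, 0.41], [0.09, -0.66, -0.35, -0.66], [-0.47, -0.05, -0.78, 0.40]]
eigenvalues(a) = [0.0, 0.93, 0.86, 0.75]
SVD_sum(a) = [[0.04, 0.15, -0.08, -0.10], [0.15, 0.51, -0.29, -0.34], [-0.08, -0.29, 0.16, 0.19], [-0.10, -0.34, 0.19, 0.22]] + [[0.62,-0.1,-0.21,0.3], [-0.1,0.02,0.04,-0.05], [-0.21,0.04,0.07,-0.10], [0.3,-0.05,-0.10,0.14]] + [[0.01, -0.04, -0.02, -0.04],[-0.04, 0.32, 0.17, 0.32],[-0.02, 0.17, 0.09, 0.17],[-0.04, 0.32, 0.17, 0.33]] + [[0.0, 0.0, 0.00, -0.00], [0.0, 0.00, 0.00, -0.00], [0.0, 0.00, 0.0, -0.00], [-0.00, -0.0, -0.0, 0.00]]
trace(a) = 2.54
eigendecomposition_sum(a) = [[0.00,0.0,0.0,-0.0], [0.0,0.0,0.00,-0.0], [0.00,0.0,0.00,-0.0], [-0.0,-0.00,-0.00,0.00]] + [[0.04, 0.15, -0.08, -0.1], [0.15, 0.51, -0.29, -0.34], [-0.08, -0.29, 0.16, 0.19], [-0.1, -0.34, 0.19, 0.22]] + [[0.62, -0.10, -0.21, 0.30], [-0.1, 0.02, 0.04, -0.05], [-0.21, 0.04, 0.07, -0.10], [0.3, -0.05, -0.10, 0.14]] + [[0.01, -0.04, -0.02, -0.04], [-0.04, 0.32, 0.17, 0.32], [-0.02, 0.17, 0.09, 0.17], [-0.04, 0.32, 0.17, 0.33]]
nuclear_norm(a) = 2.54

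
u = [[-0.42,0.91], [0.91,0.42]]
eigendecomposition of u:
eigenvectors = [[-0.84, -0.54], [0.54, -0.84]]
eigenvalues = [-1.0, 1.0]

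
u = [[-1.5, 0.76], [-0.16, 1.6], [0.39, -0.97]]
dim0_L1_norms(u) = [2.05, 3.33]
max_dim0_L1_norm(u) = 3.33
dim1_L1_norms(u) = [2.26, 1.76, 1.36]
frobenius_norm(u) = 2.55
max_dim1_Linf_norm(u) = 1.6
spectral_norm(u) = 2.28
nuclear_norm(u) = 3.42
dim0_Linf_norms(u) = [1.5, 1.6]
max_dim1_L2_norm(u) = 1.68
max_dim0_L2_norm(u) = 2.02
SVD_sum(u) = [[-0.78, 1.22], [-0.77, 1.21], [0.55, -0.87]] + [[-0.72,-0.46], [0.61,0.39], [-0.16,-0.1]]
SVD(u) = [[-0.63, 0.75], [-0.63, -0.64], [0.45, 0.17]] @ diag([2.2825406533085366, 1.138511381582915]) @ [[0.54, -0.84], [-0.84, -0.54]]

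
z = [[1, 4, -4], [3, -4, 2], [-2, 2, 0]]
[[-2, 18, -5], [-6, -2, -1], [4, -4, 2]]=z@ [[-2, 2, -1], [0, 0, 0], [0, -4, 1]]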